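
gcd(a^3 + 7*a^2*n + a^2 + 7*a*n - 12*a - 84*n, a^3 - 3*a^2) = a - 3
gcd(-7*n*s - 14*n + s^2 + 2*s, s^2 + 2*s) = s + 2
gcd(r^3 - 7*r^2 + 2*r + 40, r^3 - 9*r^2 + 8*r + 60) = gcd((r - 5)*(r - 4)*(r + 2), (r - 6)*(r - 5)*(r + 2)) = r^2 - 3*r - 10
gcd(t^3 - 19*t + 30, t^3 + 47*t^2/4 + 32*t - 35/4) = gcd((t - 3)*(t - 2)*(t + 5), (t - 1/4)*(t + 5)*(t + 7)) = t + 5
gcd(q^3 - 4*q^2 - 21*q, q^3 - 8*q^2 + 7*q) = q^2 - 7*q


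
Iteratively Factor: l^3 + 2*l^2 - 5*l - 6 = (l - 2)*(l^2 + 4*l + 3) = (l - 2)*(l + 3)*(l + 1)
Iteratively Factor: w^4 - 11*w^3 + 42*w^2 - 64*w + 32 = (w - 4)*(w^3 - 7*w^2 + 14*w - 8) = (w - 4)*(w - 2)*(w^2 - 5*w + 4) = (w - 4)^2*(w - 2)*(w - 1)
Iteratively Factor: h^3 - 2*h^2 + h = (h - 1)*(h^2 - h) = h*(h - 1)*(h - 1)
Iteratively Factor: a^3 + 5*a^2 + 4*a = (a + 1)*(a^2 + 4*a) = (a + 1)*(a + 4)*(a)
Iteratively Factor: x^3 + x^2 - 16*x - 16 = (x - 4)*(x^2 + 5*x + 4) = (x - 4)*(x + 1)*(x + 4)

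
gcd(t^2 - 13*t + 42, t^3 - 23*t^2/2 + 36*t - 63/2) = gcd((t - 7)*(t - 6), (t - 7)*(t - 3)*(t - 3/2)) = t - 7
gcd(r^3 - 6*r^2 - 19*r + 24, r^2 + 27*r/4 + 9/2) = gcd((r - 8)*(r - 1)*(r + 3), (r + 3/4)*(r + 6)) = 1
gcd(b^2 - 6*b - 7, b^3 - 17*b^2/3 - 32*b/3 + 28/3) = b - 7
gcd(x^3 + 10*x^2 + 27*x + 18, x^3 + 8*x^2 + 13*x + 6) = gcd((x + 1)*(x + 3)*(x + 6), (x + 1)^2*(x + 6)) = x^2 + 7*x + 6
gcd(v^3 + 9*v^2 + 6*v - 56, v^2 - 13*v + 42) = 1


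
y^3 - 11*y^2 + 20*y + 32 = (y - 8)*(y - 4)*(y + 1)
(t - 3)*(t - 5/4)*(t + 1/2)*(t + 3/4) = t^4 - 3*t^3 - 19*t^2/16 + 99*t/32 + 45/32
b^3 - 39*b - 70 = (b - 7)*(b + 2)*(b + 5)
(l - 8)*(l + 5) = l^2 - 3*l - 40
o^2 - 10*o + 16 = (o - 8)*(o - 2)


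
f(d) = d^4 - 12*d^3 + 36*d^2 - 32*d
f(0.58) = -8.68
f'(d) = 4*d^3 - 36*d^2 + 72*d - 32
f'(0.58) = -1.57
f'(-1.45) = -224.28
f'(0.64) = 0.38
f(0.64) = -8.71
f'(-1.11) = -161.75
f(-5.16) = 3481.22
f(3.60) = -40.55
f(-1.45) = 163.09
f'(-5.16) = -1911.59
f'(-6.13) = -2747.51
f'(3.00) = -32.00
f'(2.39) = -10.95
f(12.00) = 4800.00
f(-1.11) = 97.81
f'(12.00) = 2560.00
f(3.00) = -15.00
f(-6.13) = 5725.11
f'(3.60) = -52.74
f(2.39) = -2.04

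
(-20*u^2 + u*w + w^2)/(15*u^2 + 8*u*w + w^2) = (-4*u + w)/(3*u + w)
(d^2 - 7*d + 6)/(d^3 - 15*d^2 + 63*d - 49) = (d - 6)/(d^2 - 14*d + 49)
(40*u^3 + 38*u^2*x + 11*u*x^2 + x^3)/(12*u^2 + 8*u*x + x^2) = (20*u^2 + 9*u*x + x^2)/(6*u + x)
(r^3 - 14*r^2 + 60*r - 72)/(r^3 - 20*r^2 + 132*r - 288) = (r - 2)/(r - 8)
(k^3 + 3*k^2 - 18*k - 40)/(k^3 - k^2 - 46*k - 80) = (k - 4)/(k - 8)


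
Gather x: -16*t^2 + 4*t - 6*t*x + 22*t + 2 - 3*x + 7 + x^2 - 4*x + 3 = -16*t^2 + 26*t + x^2 + x*(-6*t - 7) + 12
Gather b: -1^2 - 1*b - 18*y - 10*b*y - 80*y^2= b*(-10*y - 1) - 80*y^2 - 18*y - 1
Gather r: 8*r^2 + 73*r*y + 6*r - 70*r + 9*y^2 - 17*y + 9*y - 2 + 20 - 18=8*r^2 + r*(73*y - 64) + 9*y^2 - 8*y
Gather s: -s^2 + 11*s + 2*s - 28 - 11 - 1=-s^2 + 13*s - 40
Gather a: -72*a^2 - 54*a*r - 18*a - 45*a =-72*a^2 + a*(-54*r - 63)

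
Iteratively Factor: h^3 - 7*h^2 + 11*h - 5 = (h - 1)*(h^2 - 6*h + 5) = (h - 5)*(h - 1)*(h - 1)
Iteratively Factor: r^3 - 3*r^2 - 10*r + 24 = (r - 4)*(r^2 + r - 6) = (r - 4)*(r - 2)*(r + 3)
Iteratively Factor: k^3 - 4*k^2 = (k)*(k^2 - 4*k) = k*(k - 4)*(k)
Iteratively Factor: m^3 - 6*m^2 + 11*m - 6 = (m - 1)*(m^2 - 5*m + 6) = (m - 2)*(m - 1)*(m - 3)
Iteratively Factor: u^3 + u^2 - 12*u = (u)*(u^2 + u - 12) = u*(u - 3)*(u + 4)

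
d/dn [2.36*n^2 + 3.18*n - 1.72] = 4.72*n + 3.18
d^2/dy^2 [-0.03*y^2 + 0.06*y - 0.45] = -0.0600000000000000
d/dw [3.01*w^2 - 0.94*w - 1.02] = 6.02*w - 0.94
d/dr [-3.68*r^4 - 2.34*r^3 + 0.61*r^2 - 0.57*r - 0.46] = -14.72*r^3 - 7.02*r^2 + 1.22*r - 0.57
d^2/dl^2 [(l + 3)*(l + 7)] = 2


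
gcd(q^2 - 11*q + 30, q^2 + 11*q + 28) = 1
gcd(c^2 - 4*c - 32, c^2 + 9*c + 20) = c + 4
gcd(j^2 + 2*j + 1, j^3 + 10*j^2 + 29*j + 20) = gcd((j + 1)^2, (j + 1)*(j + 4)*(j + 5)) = j + 1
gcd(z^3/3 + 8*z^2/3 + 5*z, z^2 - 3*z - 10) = 1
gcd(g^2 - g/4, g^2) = g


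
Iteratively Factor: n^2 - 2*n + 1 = (n - 1)*(n - 1)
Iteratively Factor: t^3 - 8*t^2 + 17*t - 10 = (t - 1)*(t^2 - 7*t + 10) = (t - 5)*(t - 1)*(t - 2)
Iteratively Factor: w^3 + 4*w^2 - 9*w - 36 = (w + 4)*(w^2 - 9) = (w + 3)*(w + 4)*(w - 3)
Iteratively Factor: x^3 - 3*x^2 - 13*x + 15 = (x + 3)*(x^2 - 6*x + 5) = (x - 1)*(x + 3)*(x - 5)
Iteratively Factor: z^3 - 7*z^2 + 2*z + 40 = (z + 2)*(z^2 - 9*z + 20) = (z - 5)*(z + 2)*(z - 4)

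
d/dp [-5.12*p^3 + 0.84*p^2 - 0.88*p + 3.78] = -15.36*p^2 + 1.68*p - 0.88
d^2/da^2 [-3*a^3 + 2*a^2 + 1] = 4 - 18*a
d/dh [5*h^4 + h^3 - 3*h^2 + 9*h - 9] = 20*h^3 + 3*h^2 - 6*h + 9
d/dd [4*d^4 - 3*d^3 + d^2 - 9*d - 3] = 16*d^3 - 9*d^2 + 2*d - 9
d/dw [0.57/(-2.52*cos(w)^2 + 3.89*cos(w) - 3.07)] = (2.2173 - 2.8728*cos(w))*sin(w)/(2.52*cos(w)^2 - 3.89*cos(w) + 3.07)^2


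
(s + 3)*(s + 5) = s^2 + 8*s + 15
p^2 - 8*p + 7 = (p - 7)*(p - 1)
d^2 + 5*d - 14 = (d - 2)*(d + 7)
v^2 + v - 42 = (v - 6)*(v + 7)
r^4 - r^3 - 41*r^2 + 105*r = r*(r - 5)*(r - 3)*(r + 7)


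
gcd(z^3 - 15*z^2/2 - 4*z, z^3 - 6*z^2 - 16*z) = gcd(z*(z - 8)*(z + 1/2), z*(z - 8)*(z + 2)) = z^2 - 8*z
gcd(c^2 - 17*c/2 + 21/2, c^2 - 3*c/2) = c - 3/2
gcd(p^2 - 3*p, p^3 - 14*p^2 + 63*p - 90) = p - 3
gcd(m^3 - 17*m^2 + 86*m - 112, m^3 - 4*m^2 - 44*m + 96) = m^2 - 10*m + 16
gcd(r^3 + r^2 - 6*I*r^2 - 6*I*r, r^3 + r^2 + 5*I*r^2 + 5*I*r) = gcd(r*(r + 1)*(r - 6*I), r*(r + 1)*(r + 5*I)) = r^2 + r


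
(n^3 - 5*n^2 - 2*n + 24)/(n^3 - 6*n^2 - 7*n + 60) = (n^2 - n - 6)/(n^2 - 2*n - 15)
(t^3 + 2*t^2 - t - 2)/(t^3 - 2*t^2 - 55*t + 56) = (t^2 + 3*t + 2)/(t^2 - t - 56)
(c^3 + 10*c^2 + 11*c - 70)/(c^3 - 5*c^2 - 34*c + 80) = (c + 7)/(c - 8)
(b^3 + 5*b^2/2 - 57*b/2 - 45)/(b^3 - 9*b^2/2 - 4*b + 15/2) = (b + 6)/(b - 1)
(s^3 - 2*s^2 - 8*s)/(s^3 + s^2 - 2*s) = (s - 4)/(s - 1)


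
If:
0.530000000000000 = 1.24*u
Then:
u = 0.43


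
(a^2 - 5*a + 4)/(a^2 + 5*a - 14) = (a^2 - 5*a + 4)/(a^2 + 5*a - 14)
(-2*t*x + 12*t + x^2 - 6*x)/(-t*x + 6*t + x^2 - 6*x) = (-2*t + x)/(-t + x)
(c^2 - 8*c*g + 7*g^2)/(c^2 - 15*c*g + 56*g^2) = (c - g)/(c - 8*g)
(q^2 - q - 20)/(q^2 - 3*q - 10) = (q + 4)/(q + 2)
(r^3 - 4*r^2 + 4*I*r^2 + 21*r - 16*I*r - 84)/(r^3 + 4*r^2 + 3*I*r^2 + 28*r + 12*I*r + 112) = (r^2 - r*(4 + 3*I) + 12*I)/(r^2 + 4*r*(1 - I) - 16*I)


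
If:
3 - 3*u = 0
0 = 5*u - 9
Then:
No Solution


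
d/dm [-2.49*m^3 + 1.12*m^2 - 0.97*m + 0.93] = -7.47*m^2 + 2.24*m - 0.97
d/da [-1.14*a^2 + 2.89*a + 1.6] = 2.89 - 2.28*a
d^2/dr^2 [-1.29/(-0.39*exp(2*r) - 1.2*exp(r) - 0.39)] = (1.29*(0.78*exp(r) + 1.2)*(1.56*exp(r) + 2.4)*exp(r) - (2.0124*exp(r) + 1.548)*(0.39*exp(2*r) + 1.2*exp(r) + 0.39))*exp(r)/(0.39*exp(2*r) + 1.2*exp(r) + 0.39)^3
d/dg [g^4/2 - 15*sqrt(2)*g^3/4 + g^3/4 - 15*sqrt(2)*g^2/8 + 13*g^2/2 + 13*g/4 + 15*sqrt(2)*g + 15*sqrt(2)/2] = 2*g^3 - 45*sqrt(2)*g^2/4 + 3*g^2/4 - 15*sqrt(2)*g/4 + 13*g + 13/4 + 15*sqrt(2)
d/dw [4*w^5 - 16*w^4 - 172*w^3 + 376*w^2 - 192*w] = 20*w^4 - 64*w^3 - 516*w^2 + 752*w - 192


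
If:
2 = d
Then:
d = 2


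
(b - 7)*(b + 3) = b^2 - 4*b - 21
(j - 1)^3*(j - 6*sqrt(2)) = j^4 - 6*sqrt(2)*j^3 - 3*j^3 + 3*j^2 + 18*sqrt(2)*j^2 - 18*sqrt(2)*j - j + 6*sqrt(2)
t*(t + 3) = t^2 + 3*t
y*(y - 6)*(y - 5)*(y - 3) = y^4 - 14*y^3 + 63*y^2 - 90*y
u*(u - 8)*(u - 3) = u^3 - 11*u^2 + 24*u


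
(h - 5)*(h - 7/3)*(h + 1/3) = h^3 - 7*h^2 + 83*h/9 + 35/9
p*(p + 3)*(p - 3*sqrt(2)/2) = p^3 - 3*sqrt(2)*p^2/2 + 3*p^2 - 9*sqrt(2)*p/2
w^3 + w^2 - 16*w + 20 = (w - 2)^2*(w + 5)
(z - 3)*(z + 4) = z^2 + z - 12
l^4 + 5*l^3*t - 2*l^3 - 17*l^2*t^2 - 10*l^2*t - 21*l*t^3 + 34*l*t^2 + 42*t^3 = (l - 2)*(l - 3*t)*(l + t)*(l + 7*t)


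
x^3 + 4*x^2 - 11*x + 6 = (x - 1)^2*(x + 6)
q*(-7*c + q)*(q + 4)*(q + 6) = -7*c*q^3 - 70*c*q^2 - 168*c*q + q^4 + 10*q^3 + 24*q^2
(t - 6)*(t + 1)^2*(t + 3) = t^4 - t^3 - 23*t^2 - 39*t - 18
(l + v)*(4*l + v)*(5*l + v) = 20*l^3 + 29*l^2*v + 10*l*v^2 + v^3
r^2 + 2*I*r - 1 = (r + I)^2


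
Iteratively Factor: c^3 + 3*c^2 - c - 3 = (c - 1)*(c^2 + 4*c + 3) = (c - 1)*(c + 3)*(c + 1)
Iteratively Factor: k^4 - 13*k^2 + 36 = (k - 3)*(k^3 + 3*k^2 - 4*k - 12) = (k - 3)*(k - 2)*(k^2 + 5*k + 6) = (k - 3)*(k - 2)*(k + 3)*(k + 2)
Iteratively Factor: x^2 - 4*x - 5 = (x + 1)*(x - 5)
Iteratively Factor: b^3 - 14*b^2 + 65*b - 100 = (b - 5)*(b^2 - 9*b + 20) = (b - 5)^2*(b - 4)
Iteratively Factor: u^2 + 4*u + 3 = (u + 1)*(u + 3)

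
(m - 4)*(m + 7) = m^2 + 3*m - 28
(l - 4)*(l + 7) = l^2 + 3*l - 28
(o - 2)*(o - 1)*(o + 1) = o^3 - 2*o^2 - o + 2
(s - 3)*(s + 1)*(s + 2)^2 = s^4 + 2*s^3 - 7*s^2 - 20*s - 12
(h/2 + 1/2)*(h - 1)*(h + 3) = h^3/2 + 3*h^2/2 - h/2 - 3/2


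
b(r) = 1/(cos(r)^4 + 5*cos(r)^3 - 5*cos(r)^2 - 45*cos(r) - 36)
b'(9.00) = -2.17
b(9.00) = -0.45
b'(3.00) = -58.71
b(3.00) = -4.14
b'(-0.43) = 0.00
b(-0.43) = -0.01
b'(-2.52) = 0.69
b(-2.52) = -0.20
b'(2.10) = -0.14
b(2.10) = -0.07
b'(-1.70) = 0.05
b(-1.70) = -0.03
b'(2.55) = -0.80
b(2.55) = -0.22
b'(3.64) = 1.34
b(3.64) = -0.32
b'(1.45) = -0.03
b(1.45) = -0.02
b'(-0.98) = 0.01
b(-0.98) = -0.02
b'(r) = (4*sin(r)*cos(r)^3 + 15*sin(r)*cos(r)^2 - 10*sin(r)*cos(r) - 45*sin(r))/(cos(r)^4 + 5*cos(r)^3 - 5*cos(r)^2 - 45*cos(r) - 36)^2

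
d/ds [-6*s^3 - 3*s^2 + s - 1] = -18*s^2 - 6*s + 1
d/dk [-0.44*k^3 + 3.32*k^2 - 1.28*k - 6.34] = -1.32*k^2 + 6.64*k - 1.28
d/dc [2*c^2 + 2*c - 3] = 4*c + 2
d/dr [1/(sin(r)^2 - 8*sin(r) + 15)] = 2*(4 - sin(r))*cos(r)/(sin(r)^2 - 8*sin(r) + 15)^2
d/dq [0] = 0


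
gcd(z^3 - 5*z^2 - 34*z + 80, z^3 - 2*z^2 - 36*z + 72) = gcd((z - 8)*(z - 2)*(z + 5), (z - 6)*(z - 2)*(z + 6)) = z - 2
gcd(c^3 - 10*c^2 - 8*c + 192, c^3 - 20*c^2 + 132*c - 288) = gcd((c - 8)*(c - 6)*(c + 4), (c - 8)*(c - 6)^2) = c^2 - 14*c + 48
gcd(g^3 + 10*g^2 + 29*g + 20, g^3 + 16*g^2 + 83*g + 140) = g^2 + 9*g + 20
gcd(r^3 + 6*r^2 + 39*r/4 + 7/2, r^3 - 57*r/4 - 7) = r^2 + 4*r + 7/4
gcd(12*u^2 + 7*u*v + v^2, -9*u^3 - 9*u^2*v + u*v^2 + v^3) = 3*u + v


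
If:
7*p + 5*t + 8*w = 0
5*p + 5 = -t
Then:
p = 4*w/9 - 25/18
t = 35/18 - 20*w/9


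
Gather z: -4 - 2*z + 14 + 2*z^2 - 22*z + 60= 2*z^2 - 24*z + 70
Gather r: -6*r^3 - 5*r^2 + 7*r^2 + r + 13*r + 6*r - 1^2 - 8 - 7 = -6*r^3 + 2*r^2 + 20*r - 16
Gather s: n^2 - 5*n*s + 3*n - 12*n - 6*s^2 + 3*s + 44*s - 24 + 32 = n^2 - 9*n - 6*s^2 + s*(47 - 5*n) + 8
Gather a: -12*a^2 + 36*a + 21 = -12*a^2 + 36*a + 21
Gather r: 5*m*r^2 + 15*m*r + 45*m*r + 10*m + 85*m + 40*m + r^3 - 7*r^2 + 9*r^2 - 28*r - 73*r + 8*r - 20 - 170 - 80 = 135*m + r^3 + r^2*(5*m + 2) + r*(60*m - 93) - 270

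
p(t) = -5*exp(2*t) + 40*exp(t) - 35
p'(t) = -10*exp(2*t) + 40*exp(t)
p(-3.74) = -34.05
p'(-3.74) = 0.94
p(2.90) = -959.53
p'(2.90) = -2576.03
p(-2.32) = -31.12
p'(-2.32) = 3.83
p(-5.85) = -34.88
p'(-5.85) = 0.12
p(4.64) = -49500.39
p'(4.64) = -103072.55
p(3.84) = -8997.08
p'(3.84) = -19785.18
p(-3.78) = -34.09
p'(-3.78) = 0.91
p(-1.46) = -25.98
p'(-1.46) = 8.75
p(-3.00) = -33.02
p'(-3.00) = 1.97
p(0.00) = 0.00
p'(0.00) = 30.00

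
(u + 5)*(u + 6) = u^2 + 11*u + 30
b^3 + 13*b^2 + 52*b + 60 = (b + 2)*(b + 5)*(b + 6)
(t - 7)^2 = t^2 - 14*t + 49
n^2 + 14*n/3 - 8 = (n - 4/3)*(n + 6)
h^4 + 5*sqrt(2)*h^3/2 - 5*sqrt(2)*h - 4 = (h - sqrt(2))*(h + sqrt(2)/2)*(h + sqrt(2))*(h + 2*sqrt(2))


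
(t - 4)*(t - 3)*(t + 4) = t^3 - 3*t^2 - 16*t + 48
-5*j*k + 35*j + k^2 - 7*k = (-5*j + k)*(k - 7)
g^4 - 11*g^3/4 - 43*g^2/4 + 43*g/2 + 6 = (g - 4)*(g - 2)*(g + 1/4)*(g + 3)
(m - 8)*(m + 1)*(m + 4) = m^3 - 3*m^2 - 36*m - 32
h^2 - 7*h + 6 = (h - 6)*(h - 1)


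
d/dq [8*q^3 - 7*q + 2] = 24*q^2 - 7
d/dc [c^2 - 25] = 2*c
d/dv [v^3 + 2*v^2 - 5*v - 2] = 3*v^2 + 4*v - 5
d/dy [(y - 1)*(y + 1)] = 2*y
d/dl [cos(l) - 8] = -sin(l)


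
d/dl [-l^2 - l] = -2*l - 1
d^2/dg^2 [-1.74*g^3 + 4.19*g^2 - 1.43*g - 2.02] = 8.38 - 10.44*g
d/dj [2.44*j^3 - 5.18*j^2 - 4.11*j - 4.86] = 7.32*j^2 - 10.36*j - 4.11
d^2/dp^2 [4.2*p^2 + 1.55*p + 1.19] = 8.40000000000000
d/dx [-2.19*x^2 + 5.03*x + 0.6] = 5.03 - 4.38*x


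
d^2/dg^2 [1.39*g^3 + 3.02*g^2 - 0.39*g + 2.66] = 8.34*g + 6.04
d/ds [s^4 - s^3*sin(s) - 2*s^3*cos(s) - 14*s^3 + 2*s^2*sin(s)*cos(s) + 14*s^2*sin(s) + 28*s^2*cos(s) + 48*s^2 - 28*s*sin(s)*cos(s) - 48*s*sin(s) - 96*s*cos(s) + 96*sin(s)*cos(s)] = 2*s^3*sin(s) - s^3*cos(s) + 4*s^3 - 31*s^2*sin(s) + 8*s^2*cos(s) + 2*s^2*cos(2*s) - 42*s^2 + 124*s*sin(s) + 2*s*sin(2*s) + 8*s*cos(s) - 28*s*cos(2*s) + 96*s - 48*sin(s) - 14*sin(2*s) - 96*cos(s) + 96*cos(2*s)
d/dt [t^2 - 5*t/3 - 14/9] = 2*t - 5/3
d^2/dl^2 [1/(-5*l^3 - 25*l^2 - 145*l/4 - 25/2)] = 8*(4*(3*l + 5)*(4*l^3 + 20*l^2 + 29*l + 10) - (12*l^2 + 40*l + 29)^2)/(5*(4*l^3 + 20*l^2 + 29*l + 10)^3)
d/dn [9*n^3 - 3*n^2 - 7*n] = 27*n^2 - 6*n - 7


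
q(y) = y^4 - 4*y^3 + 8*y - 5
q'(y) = 4*y^3 - 12*y^2 + 8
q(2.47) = -8.30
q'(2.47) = -4.93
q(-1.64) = 6.76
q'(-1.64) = -41.92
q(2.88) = -8.71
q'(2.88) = 4.02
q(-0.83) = -8.88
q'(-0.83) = -2.55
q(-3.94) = 449.11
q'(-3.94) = -422.94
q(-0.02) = -5.16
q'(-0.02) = 8.00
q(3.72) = 10.35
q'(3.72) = 47.85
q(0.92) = -0.04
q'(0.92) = 0.96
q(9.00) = 3712.00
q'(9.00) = 1952.00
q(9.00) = 3712.00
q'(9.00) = 1952.00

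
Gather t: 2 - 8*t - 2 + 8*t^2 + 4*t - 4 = 8*t^2 - 4*t - 4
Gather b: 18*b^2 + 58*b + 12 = 18*b^2 + 58*b + 12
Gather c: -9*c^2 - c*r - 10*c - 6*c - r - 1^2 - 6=-9*c^2 + c*(-r - 16) - r - 7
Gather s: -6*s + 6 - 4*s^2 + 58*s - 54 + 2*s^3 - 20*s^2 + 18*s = 2*s^3 - 24*s^2 + 70*s - 48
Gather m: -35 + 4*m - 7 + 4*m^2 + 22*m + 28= 4*m^2 + 26*m - 14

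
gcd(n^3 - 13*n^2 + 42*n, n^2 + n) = n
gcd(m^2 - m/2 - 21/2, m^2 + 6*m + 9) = m + 3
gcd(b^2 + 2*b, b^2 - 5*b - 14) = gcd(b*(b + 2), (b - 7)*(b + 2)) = b + 2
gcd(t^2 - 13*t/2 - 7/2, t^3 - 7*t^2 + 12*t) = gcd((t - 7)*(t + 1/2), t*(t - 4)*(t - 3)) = 1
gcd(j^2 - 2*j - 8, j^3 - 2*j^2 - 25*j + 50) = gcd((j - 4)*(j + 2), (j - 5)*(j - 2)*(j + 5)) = 1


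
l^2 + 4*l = l*(l + 4)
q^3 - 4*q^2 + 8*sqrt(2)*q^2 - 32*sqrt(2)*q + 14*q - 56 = (q - 4)*(q + sqrt(2))*(q + 7*sqrt(2))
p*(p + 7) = p^2 + 7*p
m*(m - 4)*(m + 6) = m^3 + 2*m^2 - 24*m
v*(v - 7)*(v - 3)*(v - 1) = v^4 - 11*v^3 + 31*v^2 - 21*v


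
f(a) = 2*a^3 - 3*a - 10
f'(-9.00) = 483.00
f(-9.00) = -1441.00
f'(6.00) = 213.00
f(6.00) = 404.00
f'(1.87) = 17.98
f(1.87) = -2.53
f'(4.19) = 102.34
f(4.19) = 124.55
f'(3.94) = 90.14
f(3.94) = 100.51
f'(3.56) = 73.04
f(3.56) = 69.56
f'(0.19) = -2.78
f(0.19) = -10.56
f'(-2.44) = 32.72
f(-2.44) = -31.73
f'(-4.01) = 93.48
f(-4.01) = -126.93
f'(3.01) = 51.36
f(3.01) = 35.51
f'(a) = 6*a^2 - 3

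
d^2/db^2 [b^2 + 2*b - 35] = 2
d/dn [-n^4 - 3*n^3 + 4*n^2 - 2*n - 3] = -4*n^3 - 9*n^2 + 8*n - 2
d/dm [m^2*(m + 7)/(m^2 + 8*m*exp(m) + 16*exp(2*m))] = m*(-8*m^2*exp(m) + m^2 - 44*m*exp(m) + 56*exp(m))/(m^3 + 12*m^2*exp(m) + 48*m*exp(2*m) + 64*exp(3*m))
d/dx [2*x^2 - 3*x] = 4*x - 3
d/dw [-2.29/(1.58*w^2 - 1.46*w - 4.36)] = (7.2364*w - 3.3434)/(-1.58*w^2 + 1.46*w + 4.36)^2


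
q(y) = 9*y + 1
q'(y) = 9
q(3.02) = 28.18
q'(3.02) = 9.00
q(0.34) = 4.06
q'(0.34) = 9.00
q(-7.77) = -68.93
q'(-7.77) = 9.00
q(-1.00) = -8.00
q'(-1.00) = 9.00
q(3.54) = 32.86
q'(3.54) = 9.00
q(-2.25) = -19.25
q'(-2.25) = 9.00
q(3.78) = 35.02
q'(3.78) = 9.00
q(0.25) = 3.25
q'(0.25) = 9.00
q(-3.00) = -26.00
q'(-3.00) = 9.00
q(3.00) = 28.00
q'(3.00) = 9.00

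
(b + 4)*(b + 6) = b^2 + 10*b + 24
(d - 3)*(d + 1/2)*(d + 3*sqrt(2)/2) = d^3 - 5*d^2/2 + 3*sqrt(2)*d^2/2 - 15*sqrt(2)*d/4 - 3*d/2 - 9*sqrt(2)/4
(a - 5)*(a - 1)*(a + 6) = a^3 - 31*a + 30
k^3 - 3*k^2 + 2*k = k*(k - 2)*(k - 1)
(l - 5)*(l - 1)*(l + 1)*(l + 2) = l^4 - 3*l^3 - 11*l^2 + 3*l + 10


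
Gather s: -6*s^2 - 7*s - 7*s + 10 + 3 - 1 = -6*s^2 - 14*s + 12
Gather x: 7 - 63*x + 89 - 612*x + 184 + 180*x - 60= 220 - 495*x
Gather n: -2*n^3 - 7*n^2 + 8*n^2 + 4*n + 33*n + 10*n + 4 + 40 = -2*n^3 + n^2 + 47*n + 44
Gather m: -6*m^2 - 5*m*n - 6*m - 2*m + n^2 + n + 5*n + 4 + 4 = -6*m^2 + m*(-5*n - 8) + n^2 + 6*n + 8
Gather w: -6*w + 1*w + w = -4*w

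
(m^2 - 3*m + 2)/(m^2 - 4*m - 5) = (-m^2 + 3*m - 2)/(-m^2 + 4*m + 5)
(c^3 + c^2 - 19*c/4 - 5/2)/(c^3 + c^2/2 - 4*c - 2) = (c + 5/2)/(c + 2)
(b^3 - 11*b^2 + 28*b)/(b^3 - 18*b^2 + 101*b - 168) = b*(b - 4)/(b^2 - 11*b + 24)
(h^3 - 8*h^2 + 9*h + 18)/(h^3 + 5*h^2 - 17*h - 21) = (h - 6)/(h + 7)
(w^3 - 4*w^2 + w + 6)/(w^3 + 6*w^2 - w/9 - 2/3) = 9*(w^3 - 4*w^2 + w + 6)/(9*w^3 + 54*w^2 - w - 6)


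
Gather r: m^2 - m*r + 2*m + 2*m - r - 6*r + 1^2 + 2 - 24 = m^2 + 4*m + r*(-m - 7) - 21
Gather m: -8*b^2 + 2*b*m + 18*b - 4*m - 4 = -8*b^2 + 18*b + m*(2*b - 4) - 4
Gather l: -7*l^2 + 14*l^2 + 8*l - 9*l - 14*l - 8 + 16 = 7*l^2 - 15*l + 8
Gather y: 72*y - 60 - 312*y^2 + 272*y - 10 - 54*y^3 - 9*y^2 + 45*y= -54*y^3 - 321*y^2 + 389*y - 70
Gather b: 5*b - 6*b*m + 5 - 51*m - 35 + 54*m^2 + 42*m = b*(5 - 6*m) + 54*m^2 - 9*m - 30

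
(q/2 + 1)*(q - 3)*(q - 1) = q^3/2 - q^2 - 5*q/2 + 3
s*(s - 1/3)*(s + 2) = s^3 + 5*s^2/3 - 2*s/3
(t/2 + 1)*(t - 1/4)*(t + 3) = t^3/2 + 19*t^2/8 + 19*t/8 - 3/4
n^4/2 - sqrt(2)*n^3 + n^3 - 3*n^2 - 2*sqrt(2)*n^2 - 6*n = n*(n/2 + 1)*(n - 3*sqrt(2))*(n + sqrt(2))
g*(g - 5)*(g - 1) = g^3 - 6*g^2 + 5*g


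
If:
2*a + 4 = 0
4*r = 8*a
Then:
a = -2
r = -4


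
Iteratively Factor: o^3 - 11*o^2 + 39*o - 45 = (o - 3)*(o^2 - 8*o + 15) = (o - 5)*(o - 3)*(o - 3)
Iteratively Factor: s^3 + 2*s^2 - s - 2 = (s - 1)*(s^2 + 3*s + 2) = (s - 1)*(s + 2)*(s + 1)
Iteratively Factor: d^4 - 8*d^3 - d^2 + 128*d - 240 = (d - 5)*(d^3 - 3*d^2 - 16*d + 48) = (d - 5)*(d - 3)*(d^2 - 16) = (d - 5)*(d - 4)*(d - 3)*(d + 4)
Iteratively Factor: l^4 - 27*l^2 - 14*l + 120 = (l + 3)*(l^3 - 3*l^2 - 18*l + 40) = (l - 2)*(l + 3)*(l^2 - l - 20) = (l - 5)*(l - 2)*(l + 3)*(l + 4)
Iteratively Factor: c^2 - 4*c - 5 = (c - 5)*(c + 1)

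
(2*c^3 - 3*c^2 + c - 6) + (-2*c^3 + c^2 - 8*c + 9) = -2*c^2 - 7*c + 3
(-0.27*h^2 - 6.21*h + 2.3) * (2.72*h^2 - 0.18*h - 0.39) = -0.7344*h^4 - 16.8426*h^3 + 7.4791*h^2 + 2.0079*h - 0.897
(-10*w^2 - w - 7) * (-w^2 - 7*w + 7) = 10*w^4 + 71*w^3 - 56*w^2 + 42*w - 49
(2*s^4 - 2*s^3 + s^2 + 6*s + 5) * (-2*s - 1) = -4*s^5 + 2*s^4 - 13*s^2 - 16*s - 5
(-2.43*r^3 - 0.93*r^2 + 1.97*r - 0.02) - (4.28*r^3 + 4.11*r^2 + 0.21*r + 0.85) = -6.71*r^3 - 5.04*r^2 + 1.76*r - 0.87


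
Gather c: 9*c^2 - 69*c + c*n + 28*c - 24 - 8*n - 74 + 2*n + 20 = 9*c^2 + c*(n - 41) - 6*n - 78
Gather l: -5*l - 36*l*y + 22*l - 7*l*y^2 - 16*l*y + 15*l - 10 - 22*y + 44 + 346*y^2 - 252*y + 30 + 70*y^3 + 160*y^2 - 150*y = l*(-7*y^2 - 52*y + 32) + 70*y^3 + 506*y^2 - 424*y + 64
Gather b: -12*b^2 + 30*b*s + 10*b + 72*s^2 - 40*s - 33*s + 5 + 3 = -12*b^2 + b*(30*s + 10) + 72*s^2 - 73*s + 8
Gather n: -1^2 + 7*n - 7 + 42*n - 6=49*n - 14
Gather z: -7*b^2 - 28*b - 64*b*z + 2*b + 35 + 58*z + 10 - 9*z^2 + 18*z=-7*b^2 - 26*b - 9*z^2 + z*(76 - 64*b) + 45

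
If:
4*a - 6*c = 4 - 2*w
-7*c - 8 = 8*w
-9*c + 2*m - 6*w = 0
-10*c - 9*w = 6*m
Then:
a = 579/107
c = 216/107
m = 84/107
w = -296/107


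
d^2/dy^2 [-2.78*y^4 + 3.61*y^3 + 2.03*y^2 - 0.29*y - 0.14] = -33.36*y^2 + 21.66*y + 4.06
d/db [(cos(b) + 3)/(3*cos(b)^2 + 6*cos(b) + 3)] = (cos(b) + 5)*sin(b)/(3*(cos(b) + 1)^3)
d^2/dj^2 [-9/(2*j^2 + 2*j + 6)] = 9*(j^2 + j - (2*j + 1)^2 + 3)/(j^2 + j + 3)^3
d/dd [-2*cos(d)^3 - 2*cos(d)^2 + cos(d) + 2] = (6*cos(d)^2 + 4*cos(d) - 1)*sin(d)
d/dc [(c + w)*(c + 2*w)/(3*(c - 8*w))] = ((c - 8*w)*(2*c + 3*w) - (c + w)*(c + 2*w))/(3*(c - 8*w)^2)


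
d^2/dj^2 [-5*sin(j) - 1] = 5*sin(j)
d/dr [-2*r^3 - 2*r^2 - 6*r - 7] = -6*r^2 - 4*r - 6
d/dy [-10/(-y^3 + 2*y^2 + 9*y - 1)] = 10*(-3*y^2 + 4*y + 9)/(y^3 - 2*y^2 - 9*y + 1)^2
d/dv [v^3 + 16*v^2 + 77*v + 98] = 3*v^2 + 32*v + 77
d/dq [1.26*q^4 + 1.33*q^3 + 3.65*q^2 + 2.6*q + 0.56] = 5.04*q^3 + 3.99*q^2 + 7.3*q + 2.6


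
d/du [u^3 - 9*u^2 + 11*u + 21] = 3*u^2 - 18*u + 11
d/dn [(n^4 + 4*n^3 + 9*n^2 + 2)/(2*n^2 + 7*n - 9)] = (4*n^5 + 29*n^4 + 20*n^3 - 45*n^2 - 170*n - 14)/(4*n^4 + 28*n^3 + 13*n^2 - 126*n + 81)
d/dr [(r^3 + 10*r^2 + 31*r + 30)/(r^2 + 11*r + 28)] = (r^4 + 22*r^3 + 163*r^2 + 500*r + 538)/(r^4 + 22*r^3 + 177*r^2 + 616*r + 784)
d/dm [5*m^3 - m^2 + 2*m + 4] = 15*m^2 - 2*m + 2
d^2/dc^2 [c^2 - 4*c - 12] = 2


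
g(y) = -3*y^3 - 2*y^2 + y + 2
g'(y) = -9*y^2 - 4*y + 1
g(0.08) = 2.07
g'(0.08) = 0.62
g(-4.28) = 196.29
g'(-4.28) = -146.75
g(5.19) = -466.08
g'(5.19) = -262.18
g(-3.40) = 93.39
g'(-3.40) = -89.44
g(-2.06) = 17.68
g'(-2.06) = -28.95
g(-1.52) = 6.39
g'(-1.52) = -13.71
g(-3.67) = 119.68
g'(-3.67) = -105.54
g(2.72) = -70.45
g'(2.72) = -76.47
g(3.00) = -94.00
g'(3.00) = -92.00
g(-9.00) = 2018.00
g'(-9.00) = -692.00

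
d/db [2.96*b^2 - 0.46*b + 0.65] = 5.92*b - 0.46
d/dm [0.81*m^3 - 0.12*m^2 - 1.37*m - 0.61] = 2.43*m^2 - 0.24*m - 1.37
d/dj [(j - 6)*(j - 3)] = 2*j - 9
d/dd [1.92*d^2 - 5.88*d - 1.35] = 3.84*d - 5.88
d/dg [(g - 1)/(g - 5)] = -4/(g - 5)^2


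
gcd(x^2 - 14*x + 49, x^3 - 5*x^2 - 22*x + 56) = x - 7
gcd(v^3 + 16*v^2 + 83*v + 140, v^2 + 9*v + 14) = v + 7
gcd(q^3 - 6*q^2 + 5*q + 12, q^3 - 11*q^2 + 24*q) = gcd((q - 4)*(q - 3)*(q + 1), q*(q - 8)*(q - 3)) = q - 3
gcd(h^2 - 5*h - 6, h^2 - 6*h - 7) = h + 1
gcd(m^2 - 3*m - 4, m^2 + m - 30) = 1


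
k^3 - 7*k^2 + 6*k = k*(k - 6)*(k - 1)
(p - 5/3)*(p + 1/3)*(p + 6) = p^3 + 14*p^2/3 - 77*p/9 - 10/3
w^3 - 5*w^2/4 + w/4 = w*(w - 1)*(w - 1/4)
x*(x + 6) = x^2 + 6*x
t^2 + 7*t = t*(t + 7)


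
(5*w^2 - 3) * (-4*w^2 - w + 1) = -20*w^4 - 5*w^3 + 17*w^2 + 3*w - 3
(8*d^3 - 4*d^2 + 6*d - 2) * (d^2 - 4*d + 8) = 8*d^5 - 36*d^4 + 86*d^3 - 58*d^2 + 56*d - 16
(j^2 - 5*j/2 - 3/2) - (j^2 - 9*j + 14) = 13*j/2 - 31/2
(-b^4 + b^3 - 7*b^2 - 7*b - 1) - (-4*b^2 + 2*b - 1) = -b^4 + b^3 - 3*b^2 - 9*b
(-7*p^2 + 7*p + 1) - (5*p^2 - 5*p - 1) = -12*p^2 + 12*p + 2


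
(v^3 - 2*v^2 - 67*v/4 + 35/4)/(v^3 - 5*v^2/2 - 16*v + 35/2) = (v - 1/2)/(v - 1)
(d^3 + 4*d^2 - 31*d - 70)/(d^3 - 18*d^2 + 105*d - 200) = (d^2 + 9*d + 14)/(d^2 - 13*d + 40)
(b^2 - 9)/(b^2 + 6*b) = (b^2 - 9)/(b*(b + 6))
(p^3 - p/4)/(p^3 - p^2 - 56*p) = (1/4 - p^2)/(-p^2 + p + 56)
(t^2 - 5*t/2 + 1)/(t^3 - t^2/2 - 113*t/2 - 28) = (-2*t^2 + 5*t - 2)/(-2*t^3 + t^2 + 113*t + 56)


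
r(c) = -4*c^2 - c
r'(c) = -8*c - 1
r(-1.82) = -11.43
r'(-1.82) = 13.56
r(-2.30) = -18.86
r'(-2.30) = 17.40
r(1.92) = -16.67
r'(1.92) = -16.36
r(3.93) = -65.71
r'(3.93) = -32.44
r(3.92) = -65.39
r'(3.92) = -32.36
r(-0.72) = -1.35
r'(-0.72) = 4.76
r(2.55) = -28.56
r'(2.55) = -21.40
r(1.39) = -9.12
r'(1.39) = -12.12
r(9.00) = -333.00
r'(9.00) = -73.00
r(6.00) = -150.00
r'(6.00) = -49.00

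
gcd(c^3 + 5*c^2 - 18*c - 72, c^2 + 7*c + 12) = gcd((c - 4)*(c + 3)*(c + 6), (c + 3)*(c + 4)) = c + 3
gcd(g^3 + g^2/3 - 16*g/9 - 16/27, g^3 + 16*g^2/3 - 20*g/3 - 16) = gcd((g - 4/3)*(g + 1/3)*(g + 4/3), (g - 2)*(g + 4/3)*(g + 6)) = g + 4/3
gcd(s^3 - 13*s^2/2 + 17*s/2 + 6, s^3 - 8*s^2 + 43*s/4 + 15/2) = s + 1/2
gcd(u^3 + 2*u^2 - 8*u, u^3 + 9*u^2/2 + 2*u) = u^2 + 4*u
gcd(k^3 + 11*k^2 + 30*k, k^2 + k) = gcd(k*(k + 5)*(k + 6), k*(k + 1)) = k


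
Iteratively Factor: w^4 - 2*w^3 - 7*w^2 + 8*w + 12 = (w - 2)*(w^3 - 7*w - 6) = (w - 2)*(w + 2)*(w^2 - 2*w - 3) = (w - 3)*(w - 2)*(w + 2)*(w + 1)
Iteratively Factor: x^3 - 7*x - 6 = (x + 1)*(x^2 - x - 6) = (x + 1)*(x + 2)*(x - 3)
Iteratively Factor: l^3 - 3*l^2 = (l)*(l^2 - 3*l) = l^2*(l - 3)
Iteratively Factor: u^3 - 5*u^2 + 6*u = (u - 3)*(u^2 - 2*u) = u*(u - 3)*(u - 2)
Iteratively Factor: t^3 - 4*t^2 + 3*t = (t - 1)*(t^2 - 3*t) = t*(t - 1)*(t - 3)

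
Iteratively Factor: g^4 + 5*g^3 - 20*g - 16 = (g - 2)*(g^3 + 7*g^2 + 14*g + 8) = (g - 2)*(g + 4)*(g^2 + 3*g + 2) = (g - 2)*(g + 1)*(g + 4)*(g + 2)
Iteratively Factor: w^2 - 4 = (w - 2)*(w + 2)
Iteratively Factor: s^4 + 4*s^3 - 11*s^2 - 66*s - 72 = (s + 2)*(s^3 + 2*s^2 - 15*s - 36) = (s + 2)*(s + 3)*(s^2 - s - 12) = (s - 4)*(s + 2)*(s + 3)*(s + 3)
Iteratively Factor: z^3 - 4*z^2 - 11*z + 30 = (z - 5)*(z^2 + z - 6) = (z - 5)*(z - 2)*(z + 3)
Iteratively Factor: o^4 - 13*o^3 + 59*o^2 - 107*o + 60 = (o - 3)*(o^3 - 10*o^2 + 29*o - 20) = (o - 3)*(o - 1)*(o^2 - 9*o + 20) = (o - 4)*(o - 3)*(o - 1)*(o - 5)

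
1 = 1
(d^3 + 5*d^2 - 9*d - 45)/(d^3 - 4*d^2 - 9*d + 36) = (d + 5)/(d - 4)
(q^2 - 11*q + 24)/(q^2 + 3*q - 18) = (q - 8)/(q + 6)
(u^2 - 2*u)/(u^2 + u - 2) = u*(u - 2)/(u^2 + u - 2)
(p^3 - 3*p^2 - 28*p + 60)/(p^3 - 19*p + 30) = (p - 6)/(p - 3)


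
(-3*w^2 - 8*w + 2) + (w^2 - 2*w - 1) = -2*w^2 - 10*w + 1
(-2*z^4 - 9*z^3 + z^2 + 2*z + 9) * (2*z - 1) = -4*z^5 - 16*z^4 + 11*z^3 + 3*z^2 + 16*z - 9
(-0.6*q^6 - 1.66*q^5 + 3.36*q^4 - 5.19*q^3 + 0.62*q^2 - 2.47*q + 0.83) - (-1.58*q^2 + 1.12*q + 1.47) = -0.6*q^6 - 1.66*q^5 + 3.36*q^4 - 5.19*q^3 + 2.2*q^2 - 3.59*q - 0.64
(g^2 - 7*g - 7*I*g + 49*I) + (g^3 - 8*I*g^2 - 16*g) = g^3 + g^2 - 8*I*g^2 - 23*g - 7*I*g + 49*I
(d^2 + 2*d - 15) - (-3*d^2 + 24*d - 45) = 4*d^2 - 22*d + 30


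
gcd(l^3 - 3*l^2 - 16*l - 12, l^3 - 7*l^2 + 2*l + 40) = l + 2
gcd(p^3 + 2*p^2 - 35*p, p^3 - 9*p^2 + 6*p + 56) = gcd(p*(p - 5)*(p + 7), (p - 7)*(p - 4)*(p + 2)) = 1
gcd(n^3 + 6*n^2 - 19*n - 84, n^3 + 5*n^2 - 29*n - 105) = n^2 + 10*n + 21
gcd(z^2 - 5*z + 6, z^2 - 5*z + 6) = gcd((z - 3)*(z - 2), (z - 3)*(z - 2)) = z^2 - 5*z + 6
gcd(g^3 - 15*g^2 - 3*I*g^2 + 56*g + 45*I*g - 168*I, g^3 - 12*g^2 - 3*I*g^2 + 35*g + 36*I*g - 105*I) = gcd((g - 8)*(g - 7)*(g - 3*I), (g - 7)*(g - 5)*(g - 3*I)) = g^2 + g*(-7 - 3*I) + 21*I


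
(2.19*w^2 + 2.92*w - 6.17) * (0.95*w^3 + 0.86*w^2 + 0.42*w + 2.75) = 2.0805*w^5 + 4.6574*w^4 - 2.4305*w^3 + 1.9427*w^2 + 5.4386*w - 16.9675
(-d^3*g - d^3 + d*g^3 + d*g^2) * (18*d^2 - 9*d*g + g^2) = -18*d^5*g - 18*d^5 + 9*d^4*g^2 + 9*d^4*g + 17*d^3*g^3 + 17*d^3*g^2 - 9*d^2*g^4 - 9*d^2*g^3 + d*g^5 + d*g^4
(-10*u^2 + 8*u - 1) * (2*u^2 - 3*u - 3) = -20*u^4 + 46*u^3 + 4*u^2 - 21*u + 3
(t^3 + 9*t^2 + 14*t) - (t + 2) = t^3 + 9*t^2 + 13*t - 2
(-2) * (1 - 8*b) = 16*b - 2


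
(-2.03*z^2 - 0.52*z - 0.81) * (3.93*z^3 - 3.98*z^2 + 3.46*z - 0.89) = -7.9779*z^5 + 6.0358*z^4 - 8.1375*z^3 + 3.2313*z^2 - 2.3398*z + 0.7209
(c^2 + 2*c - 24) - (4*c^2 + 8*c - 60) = -3*c^2 - 6*c + 36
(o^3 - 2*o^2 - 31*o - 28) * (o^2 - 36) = o^5 - 2*o^4 - 67*o^3 + 44*o^2 + 1116*o + 1008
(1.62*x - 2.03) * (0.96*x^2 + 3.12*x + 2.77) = 1.5552*x^3 + 3.1056*x^2 - 1.8462*x - 5.6231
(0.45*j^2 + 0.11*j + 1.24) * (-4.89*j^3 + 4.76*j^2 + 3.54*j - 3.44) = -2.2005*j^5 + 1.6041*j^4 - 3.947*j^3 + 4.7438*j^2 + 4.0112*j - 4.2656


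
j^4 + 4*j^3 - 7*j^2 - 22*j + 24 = (j - 2)*(j - 1)*(j + 3)*(j + 4)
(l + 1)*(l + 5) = l^2 + 6*l + 5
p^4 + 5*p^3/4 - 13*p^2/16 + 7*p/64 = p*(p - 1/4)^2*(p + 7/4)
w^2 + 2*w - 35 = (w - 5)*(w + 7)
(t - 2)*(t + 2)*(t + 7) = t^3 + 7*t^2 - 4*t - 28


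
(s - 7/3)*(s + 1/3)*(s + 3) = s^3 + s^2 - 61*s/9 - 7/3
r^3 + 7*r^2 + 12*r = r*(r + 3)*(r + 4)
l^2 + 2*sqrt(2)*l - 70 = (l - 5*sqrt(2))*(l + 7*sqrt(2))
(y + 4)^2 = y^2 + 8*y + 16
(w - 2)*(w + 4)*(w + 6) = w^3 + 8*w^2 + 4*w - 48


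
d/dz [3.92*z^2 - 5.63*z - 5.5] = 7.84*z - 5.63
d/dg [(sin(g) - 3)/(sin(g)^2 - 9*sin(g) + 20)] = (6*sin(g) + cos(g)^2 - 8)*cos(g)/(sin(g)^2 - 9*sin(g) + 20)^2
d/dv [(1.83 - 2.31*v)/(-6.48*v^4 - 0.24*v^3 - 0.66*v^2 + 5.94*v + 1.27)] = (-44.9064*v^4 + 46.3248*v^3 - 0.207*v^2 + 2.4156*v - 13.8039)/(41.9904*v^8 + 3.1104*v^7 + 8.6112*v^6 - 76.6656*v^5 - 18.8748*v^4 - 8.4504*v^3 + 33.6072*v^2 + 15.0876*v + 1.6129)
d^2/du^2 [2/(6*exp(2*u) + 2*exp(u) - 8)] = (2*(6*exp(u) + 1)^2*exp(u) - (12*exp(u) + 1)*(3*exp(2*u) + exp(u) - 4))*exp(u)/(3*exp(2*u) + exp(u) - 4)^3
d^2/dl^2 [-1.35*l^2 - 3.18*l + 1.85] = -2.70000000000000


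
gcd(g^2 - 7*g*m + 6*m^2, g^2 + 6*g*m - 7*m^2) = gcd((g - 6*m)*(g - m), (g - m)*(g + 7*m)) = g - m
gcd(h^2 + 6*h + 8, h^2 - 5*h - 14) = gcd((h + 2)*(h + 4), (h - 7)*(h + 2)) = h + 2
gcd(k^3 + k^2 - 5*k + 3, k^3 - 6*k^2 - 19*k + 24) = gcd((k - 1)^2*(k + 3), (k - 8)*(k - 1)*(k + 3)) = k^2 + 2*k - 3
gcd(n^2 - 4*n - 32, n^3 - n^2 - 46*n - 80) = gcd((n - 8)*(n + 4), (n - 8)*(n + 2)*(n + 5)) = n - 8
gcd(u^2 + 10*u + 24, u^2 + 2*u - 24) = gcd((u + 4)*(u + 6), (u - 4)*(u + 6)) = u + 6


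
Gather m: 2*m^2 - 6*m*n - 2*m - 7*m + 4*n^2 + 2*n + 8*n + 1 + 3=2*m^2 + m*(-6*n - 9) + 4*n^2 + 10*n + 4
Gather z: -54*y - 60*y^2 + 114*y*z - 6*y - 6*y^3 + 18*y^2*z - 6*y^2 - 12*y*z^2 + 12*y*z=-6*y^3 - 66*y^2 - 12*y*z^2 - 60*y + z*(18*y^2 + 126*y)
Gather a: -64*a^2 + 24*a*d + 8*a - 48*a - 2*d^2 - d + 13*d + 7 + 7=-64*a^2 + a*(24*d - 40) - 2*d^2 + 12*d + 14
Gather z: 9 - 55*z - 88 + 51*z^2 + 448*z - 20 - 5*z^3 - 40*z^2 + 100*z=-5*z^3 + 11*z^2 + 493*z - 99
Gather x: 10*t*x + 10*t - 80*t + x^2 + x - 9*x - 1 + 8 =-70*t + x^2 + x*(10*t - 8) + 7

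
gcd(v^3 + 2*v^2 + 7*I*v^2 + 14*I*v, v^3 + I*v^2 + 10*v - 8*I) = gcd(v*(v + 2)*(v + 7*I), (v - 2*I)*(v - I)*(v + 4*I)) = 1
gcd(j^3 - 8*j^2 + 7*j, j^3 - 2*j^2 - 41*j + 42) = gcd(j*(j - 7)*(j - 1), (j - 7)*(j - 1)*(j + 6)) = j^2 - 8*j + 7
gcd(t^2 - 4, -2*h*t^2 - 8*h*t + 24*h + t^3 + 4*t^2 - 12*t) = t - 2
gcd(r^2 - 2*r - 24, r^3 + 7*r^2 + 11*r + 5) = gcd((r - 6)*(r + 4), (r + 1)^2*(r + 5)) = 1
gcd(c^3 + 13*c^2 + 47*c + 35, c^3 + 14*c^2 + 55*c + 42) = c^2 + 8*c + 7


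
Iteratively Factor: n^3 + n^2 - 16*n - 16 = (n + 1)*(n^2 - 16) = (n + 1)*(n + 4)*(n - 4)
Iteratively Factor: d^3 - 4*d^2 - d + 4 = (d - 1)*(d^2 - 3*d - 4) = (d - 4)*(d - 1)*(d + 1)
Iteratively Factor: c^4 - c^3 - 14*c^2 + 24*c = (c - 3)*(c^3 + 2*c^2 - 8*c) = c*(c - 3)*(c^2 + 2*c - 8) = c*(c - 3)*(c + 4)*(c - 2)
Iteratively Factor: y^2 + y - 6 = (y - 2)*(y + 3)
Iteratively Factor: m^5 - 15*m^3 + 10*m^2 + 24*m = (m - 2)*(m^4 + 2*m^3 - 11*m^2 - 12*m) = (m - 3)*(m - 2)*(m^3 + 5*m^2 + 4*m) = (m - 3)*(m - 2)*(m + 1)*(m^2 + 4*m) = m*(m - 3)*(m - 2)*(m + 1)*(m + 4)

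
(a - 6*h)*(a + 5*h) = a^2 - a*h - 30*h^2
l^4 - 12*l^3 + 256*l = l*(l - 8)^2*(l + 4)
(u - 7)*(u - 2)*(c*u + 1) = c*u^3 - 9*c*u^2 + 14*c*u + u^2 - 9*u + 14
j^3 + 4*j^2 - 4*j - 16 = (j - 2)*(j + 2)*(j + 4)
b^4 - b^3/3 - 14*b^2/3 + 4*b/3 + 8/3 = (b - 2)*(b - 1)*(b + 2/3)*(b + 2)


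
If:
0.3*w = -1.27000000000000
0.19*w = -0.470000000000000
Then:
No Solution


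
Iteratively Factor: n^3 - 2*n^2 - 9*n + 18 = (n - 2)*(n^2 - 9) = (n - 3)*(n - 2)*(n + 3)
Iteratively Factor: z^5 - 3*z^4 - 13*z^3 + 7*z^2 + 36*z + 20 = (z + 1)*(z^4 - 4*z^3 - 9*z^2 + 16*z + 20) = (z - 2)*(z + 1)*(z^3 - 2*z^2 - 13*z - 10) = (z - 2)*(z + 1)^2*(z^2 - 3*z - 10) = (z - 2)*(z + 1)^2*(z + 2)*(z - 5)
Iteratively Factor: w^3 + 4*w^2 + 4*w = (w + 2)*(w^2 + 2*w) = (w + 2)^2*(w)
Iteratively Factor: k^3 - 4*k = (k - 2)*(k^2 + 2*k) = (k - 2)*(k + 2)*(k)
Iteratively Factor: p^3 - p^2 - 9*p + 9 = (p + 3)*(p^2 - 4*p + 3) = (p - 1)*(p + 3)*(p - 3)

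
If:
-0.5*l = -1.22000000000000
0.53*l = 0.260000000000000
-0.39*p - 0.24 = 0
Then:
No Solution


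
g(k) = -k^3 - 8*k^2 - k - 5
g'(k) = -3*k^2 - 16*k - 1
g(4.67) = -285.99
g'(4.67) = -141.15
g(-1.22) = -13.87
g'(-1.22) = 14.05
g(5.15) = -358.92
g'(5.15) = -162.97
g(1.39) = -24.53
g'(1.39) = -29.04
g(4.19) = -223.20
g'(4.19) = -120.71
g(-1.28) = -14.73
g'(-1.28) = 14.56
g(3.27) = -128.78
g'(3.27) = -85.40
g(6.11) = -537.87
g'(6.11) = -210.76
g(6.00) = -515.00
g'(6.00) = -205.00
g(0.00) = -5.00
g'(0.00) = -1.00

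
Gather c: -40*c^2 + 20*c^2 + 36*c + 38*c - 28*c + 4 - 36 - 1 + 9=-20*c^2 + 46*c - 24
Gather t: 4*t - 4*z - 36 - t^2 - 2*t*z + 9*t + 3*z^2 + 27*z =-t^2 + t*(13 - 2*z) + 3*z^2 + 23*z - 36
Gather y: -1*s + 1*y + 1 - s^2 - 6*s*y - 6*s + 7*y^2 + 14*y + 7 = -s^2 - 7*s + 7*y^2 + y*(15 - 6*s) + 8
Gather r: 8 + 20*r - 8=20*r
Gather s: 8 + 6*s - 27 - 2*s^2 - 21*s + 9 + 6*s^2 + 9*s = 4*s^2 - 6*s - 10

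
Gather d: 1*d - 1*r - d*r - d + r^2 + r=-d*r + r^2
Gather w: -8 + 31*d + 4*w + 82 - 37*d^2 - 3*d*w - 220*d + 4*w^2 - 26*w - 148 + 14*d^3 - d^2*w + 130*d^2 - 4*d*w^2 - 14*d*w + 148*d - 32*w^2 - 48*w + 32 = 14*d^3 + 93*d^2 - 41*d + w^2*(-4*d - 28) + w*(-d^2 - 17*d - 70) - 42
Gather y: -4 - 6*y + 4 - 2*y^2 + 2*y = -2*y^2 - 4*y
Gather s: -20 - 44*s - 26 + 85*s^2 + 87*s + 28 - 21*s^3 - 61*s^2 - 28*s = -21*s^3 + 24*s^2 + 15*s - 18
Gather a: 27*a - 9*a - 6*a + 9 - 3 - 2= 12*a + 4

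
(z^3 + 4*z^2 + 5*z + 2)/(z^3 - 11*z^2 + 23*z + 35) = (z^2 + 3*z + 2)/(z^2 - 12*z + 35)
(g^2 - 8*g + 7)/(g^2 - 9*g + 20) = (g^2 - 8*g + 7)/(g^2 - 9*g + 20)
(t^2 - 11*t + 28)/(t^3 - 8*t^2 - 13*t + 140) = (t - 4)/(t^2 - t - 20)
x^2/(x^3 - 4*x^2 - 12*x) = x/(x^2 - 4*x - 12)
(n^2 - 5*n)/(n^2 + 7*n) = (n - 5)/(n + 7)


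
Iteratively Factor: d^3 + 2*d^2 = (d)*(d^2 + 2*d) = d^2*(d + 2)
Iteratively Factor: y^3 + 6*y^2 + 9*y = (y + 3)*(y^2 + 3*y) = (y + 3)^2*(y)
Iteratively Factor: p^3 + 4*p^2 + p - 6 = (p - 1)*(p^2 + 5*p + 6) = (p - 1)*(p + 3)*(p + 2)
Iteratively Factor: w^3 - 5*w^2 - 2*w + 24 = (w - 4)*(w^2 - w - 6) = (w - 4)*(w + 2)*(w - 3)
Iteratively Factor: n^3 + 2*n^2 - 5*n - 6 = (n - 2)*(n^2 + 4*n + 3) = (n - 2)*(n + 1)*(n + 3)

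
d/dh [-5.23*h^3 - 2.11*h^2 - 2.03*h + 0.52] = -15.69*h^2 - 4.22*h - 2.03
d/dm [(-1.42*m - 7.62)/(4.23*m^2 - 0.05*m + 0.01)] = (6.0066*m^2 + 64.4652*m - 0.3952)/(17.8929*m^4 - 0.423*m^3 + 0.0871*m^2 - 0.001*m + 0.0001)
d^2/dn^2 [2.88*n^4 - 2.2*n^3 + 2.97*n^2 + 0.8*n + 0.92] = 34.56*n^2 - 13.2*n + 5.94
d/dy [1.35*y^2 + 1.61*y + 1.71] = 2.7*y + 1.61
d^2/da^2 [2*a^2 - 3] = 4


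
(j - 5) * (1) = j - 5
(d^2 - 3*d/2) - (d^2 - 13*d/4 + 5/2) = 7*d/4 - 5/2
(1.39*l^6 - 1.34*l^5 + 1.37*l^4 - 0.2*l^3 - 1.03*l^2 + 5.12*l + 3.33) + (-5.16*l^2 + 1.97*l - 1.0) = 1.39*l^6 - 1.34*l^5 + 1.37*l^4 - 0.2*l^3 - 6.19*l^2 + 7.09*l + 2.33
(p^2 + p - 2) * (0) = 0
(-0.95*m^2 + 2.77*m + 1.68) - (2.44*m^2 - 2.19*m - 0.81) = -3.39*m^2 + 4.96*m + 2.49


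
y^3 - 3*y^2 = y^2*(y - 3)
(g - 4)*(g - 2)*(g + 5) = g^3 - g^2 - 22*g + 40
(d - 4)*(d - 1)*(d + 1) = d^3 - 4*d^2 - d + 4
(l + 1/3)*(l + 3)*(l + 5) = l^3 + 25*l^2/3 + 53*l/3 + 5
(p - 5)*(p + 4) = p^2 - p - 20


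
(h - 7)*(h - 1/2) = h^2 - 15*h/2 + 7/2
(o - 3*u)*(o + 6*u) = o^2 + 3*o*u - 18*u^2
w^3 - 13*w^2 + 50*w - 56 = (w - 7)*(w - 4)*(w - 2)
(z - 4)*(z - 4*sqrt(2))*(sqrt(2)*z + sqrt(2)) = sqrt(2)*z^3 - 8*z^2 - 3*sqrt(2)*z^2 - 4*sqrt(2)*z + 24*z + 32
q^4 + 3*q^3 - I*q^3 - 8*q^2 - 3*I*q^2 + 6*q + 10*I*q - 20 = (q - 2)*(q + 5)*(q - 2*I)*(q + I)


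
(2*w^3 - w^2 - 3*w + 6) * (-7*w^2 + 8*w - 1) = -14*w^5 + 23*w^4 + 11*w^3 - 65*w^2 + 51*w - 6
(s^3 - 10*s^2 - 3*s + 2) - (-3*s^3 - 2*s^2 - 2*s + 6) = 4*s^3 - 8*s^2 - s - 4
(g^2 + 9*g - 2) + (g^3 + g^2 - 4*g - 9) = g^3 + 2*g^2 + 5*g - 11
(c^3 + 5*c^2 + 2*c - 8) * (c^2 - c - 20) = c^5 + 4*c^4 - 23*c^3 - 110*c^2 - 32*c + 160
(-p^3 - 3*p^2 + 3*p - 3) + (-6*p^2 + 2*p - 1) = -p^3 - 9*p^2 + 5*p - 4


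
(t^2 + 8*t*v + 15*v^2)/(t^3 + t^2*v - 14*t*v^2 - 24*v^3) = (t + 5*v)/(t^2 - 2*t*v - 8*v^2)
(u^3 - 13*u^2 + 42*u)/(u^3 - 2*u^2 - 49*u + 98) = u*(u - 6)/(u^2 + 5*u - 14)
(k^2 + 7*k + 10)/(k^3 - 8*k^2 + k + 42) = (k + 5)/(k^2 - 10*k + 21)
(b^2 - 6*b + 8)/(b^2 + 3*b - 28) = (b - 2)/(b + 7)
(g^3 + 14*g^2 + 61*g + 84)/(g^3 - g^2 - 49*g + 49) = (g^2 + 7*g + 12)/(g^2 - 8*g + 7)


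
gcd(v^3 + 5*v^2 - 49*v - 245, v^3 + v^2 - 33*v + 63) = v + 7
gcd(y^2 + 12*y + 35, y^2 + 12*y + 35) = y^2 + 12*y + 35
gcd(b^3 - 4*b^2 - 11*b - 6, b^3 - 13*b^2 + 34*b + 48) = b^2 - 5*b - 6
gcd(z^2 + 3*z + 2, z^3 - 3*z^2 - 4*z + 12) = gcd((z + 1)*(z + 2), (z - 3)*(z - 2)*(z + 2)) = z + 2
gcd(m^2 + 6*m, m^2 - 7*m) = m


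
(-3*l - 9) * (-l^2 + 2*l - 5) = 3*l^3 + 3*l^2 - 3*l + 45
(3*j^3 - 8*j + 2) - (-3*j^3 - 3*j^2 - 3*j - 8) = 6*j^3 + 3*j^2 - 5*j + 10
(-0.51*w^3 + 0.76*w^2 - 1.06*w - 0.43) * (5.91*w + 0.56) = -3.0141*w^4 + 4.206*w^3 - 5.839*w^2 - 3.1349*w - 0.2408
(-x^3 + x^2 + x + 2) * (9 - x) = x^4 - 10*x^3 + 8*x^2 + 7*x + 18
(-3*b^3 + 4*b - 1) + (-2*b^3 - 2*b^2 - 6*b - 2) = -5*b^3 - 2*b^2 - 2*b - 3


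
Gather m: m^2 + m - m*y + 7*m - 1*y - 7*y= m^2 + m*(8 - y) - 8*y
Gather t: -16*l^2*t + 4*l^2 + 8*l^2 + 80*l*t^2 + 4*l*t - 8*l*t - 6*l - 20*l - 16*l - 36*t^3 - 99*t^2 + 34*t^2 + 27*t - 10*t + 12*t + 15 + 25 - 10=12*l^2 - 42*l - 36*t^3 + t^2*(80*l - 65) + t*(-16*l^2 - 4*l + 29) + 30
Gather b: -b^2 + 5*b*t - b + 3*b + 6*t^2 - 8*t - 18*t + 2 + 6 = -b^2 + b*(5*t + 2) + 6*t^2 - 26*t + 8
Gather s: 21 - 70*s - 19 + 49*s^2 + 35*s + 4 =49*s^2 - 35*s + 6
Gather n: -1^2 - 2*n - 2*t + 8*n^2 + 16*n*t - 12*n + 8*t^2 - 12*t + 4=8*n^2 + n*(16*t - 14) + 8*t^2 - 14*t + 3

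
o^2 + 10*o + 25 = (o + 5)^2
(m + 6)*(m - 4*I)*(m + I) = m^3 + 6*m^2 - 3*I*m^2 + 4*m - 18*I*m + 24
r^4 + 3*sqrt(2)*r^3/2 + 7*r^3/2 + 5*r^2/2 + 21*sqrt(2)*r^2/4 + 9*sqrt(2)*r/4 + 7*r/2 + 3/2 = (r + 1/2)*(r + 3)*(r + sqrt(2)/2)*(r + sqrt(2))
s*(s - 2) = s^2 - 2*s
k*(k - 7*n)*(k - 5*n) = k^3 - 12*k^2*n + 35*k*n^2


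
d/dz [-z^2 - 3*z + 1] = -2*z - 3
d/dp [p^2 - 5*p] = 2*p - 5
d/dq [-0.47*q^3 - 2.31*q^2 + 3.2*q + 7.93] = -1.41*q^2 - 4.62*q + 3.2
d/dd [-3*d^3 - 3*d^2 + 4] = 3*d*(-3*d - 2)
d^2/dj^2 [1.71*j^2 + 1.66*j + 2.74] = 3.42000000000000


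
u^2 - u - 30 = (u - 6)*(u + 5)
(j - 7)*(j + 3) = j^2 - 4*j - 21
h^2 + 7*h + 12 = (h + 3)*(h + 4)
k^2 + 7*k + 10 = (k + 2)*(k + 5)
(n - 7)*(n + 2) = n^2 - 5*n - 14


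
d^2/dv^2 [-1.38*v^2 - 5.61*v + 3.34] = -2.76000000000000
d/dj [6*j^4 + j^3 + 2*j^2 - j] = 24*j^3 + 3*j^2 + 4*j - 1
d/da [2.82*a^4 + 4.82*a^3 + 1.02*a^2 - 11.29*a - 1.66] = 11.28*a^3 + 14.46*a^2 + 2.04*a - 11.29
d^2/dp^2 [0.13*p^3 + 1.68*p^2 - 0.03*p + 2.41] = 0.78*p + 3.36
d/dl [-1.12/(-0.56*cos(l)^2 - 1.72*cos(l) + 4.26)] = (1.2544*cos(l) + 1.9264)*sin(l)/(0.56*cos(l)^2 + 1.72*cos(l) - 4.26)^2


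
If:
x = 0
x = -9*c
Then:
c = 0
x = 0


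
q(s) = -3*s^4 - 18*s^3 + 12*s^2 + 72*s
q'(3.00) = -666.00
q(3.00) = -405.00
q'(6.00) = -4320.00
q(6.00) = -6912.00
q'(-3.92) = -129.03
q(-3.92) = 278.03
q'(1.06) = 22.47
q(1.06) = 64.58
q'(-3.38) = -162.66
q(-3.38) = 197.24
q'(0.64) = 62.10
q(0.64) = 45.77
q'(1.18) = 5.41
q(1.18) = 66.28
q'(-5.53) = 317.26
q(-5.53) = 207.26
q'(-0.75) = 28.69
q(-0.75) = -40.61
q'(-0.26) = 62.32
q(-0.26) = -17.61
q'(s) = -12*s^3 - 54*s^2 + 24*s + 72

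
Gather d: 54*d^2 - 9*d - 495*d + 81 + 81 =54*d^2 - 504*d + 162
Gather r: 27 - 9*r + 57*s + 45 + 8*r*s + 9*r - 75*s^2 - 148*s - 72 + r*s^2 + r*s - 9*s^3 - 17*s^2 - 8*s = r*(s^2 + 9*s) - 9*s^3 - 92*s^2 - 99*s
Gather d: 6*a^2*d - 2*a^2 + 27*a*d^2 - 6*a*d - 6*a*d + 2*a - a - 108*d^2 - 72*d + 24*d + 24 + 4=-2*a^2 + a + d^2*(27*a - 108) + d*(6*a^2 - 12*a - 48) + 28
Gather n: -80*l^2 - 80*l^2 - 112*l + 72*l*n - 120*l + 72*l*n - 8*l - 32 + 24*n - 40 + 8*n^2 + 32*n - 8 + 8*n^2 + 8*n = -160*l^2 - 240*l + 16*n^2 + n*(144*l + 64) - 80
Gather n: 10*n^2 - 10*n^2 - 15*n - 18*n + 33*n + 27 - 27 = 0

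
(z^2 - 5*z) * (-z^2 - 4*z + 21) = -z^4 + z^3 + 41*z^2 - 105*z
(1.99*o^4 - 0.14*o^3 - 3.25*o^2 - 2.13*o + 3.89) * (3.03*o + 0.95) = 6.0297*o^5 + 1.4663*o^4 - 9.9805*o^3 - 9.5414*o^2 + 9.7632*o + 3.6955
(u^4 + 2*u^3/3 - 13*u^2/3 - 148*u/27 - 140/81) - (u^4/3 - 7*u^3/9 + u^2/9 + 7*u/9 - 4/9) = 2*u^4/3 + 13*u^3/9 - 40*u^2/9 - 169*u/27 - 104/81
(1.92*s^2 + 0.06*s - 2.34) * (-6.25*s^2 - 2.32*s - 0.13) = -12.0*s^4 - 4.8294*s^3 + 14.2362*s^2 + 5.421*s + 0.3042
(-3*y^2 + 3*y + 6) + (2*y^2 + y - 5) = -y^2 + 4*y + 1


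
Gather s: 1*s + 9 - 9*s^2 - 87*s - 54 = -9*s^2 - 86*s - 45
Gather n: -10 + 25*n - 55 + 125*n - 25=150*n - 90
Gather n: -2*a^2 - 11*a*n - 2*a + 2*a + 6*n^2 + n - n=-2*a^2 - 11*a*n + 6*n^2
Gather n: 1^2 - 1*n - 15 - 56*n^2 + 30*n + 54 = -56*n^2 + 29*n + 40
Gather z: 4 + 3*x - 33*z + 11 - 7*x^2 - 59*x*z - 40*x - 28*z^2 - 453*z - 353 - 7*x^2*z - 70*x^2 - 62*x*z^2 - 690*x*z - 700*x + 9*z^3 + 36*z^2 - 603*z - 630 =-77*x^2 - 737*x + 9*z^3 + z^2*(8 - 62*x) + z*(-7*x^2 - 749*x - 1089) - 968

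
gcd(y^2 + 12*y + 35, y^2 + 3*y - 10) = y + 5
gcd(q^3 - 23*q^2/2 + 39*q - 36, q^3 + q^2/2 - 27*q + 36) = q^2 - 11*q/2 + 6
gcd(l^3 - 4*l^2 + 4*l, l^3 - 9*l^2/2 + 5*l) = l^2 - 2*l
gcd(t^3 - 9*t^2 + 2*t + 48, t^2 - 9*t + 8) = t - 8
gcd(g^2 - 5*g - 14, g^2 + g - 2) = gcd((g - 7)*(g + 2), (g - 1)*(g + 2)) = g + 2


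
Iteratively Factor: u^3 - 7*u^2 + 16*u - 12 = (u - 2)*(u^2 - 5*u + 6) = (u - 2)^2*(u - 3)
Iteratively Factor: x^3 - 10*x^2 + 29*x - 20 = (x - 1)*(x^2 - 9*x + 20) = (x - 4)*(x - 1)*(x - 5)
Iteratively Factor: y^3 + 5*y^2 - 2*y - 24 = (y - 2)*(y^2 + 7*y + 12) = (y - 2)*(y + 3)*(y + 4)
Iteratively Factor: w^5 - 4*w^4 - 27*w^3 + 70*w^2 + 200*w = (w)*(w^4 - 4*w^3 - 27*w^2 + 70*w + 200) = w*(w + 2)*(w^3 - 6*w^2 - 15*w + 100) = w*(w - 5)*(w + 2)*(w^2 - w - 20) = w*(w - 5)*(w + 2)*(w + 4)*(w - 5)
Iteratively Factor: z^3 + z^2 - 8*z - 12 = (z + 2)*(z^2 - z - 6) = (z - 3)*(z + 2)*(z + 2)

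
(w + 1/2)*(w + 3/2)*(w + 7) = w^3 + 9*w^2 + 59*w/4 + 21/4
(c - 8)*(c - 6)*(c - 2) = c^3 - 16*c^2 + 76*c - 96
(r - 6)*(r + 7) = r^2 + r - 42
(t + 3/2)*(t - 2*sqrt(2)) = t^2 - 2*sqrt(2)*t + 3*t/2 - 3*sqrt(2)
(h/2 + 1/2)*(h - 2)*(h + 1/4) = h^3/2 - 3*h^2/8 - 9*h/8 - 1/4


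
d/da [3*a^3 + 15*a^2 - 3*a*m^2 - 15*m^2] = 9*a^2 + 30*a - 3*m^2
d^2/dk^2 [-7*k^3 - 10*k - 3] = -42*k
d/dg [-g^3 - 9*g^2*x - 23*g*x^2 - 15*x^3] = -3*g^2 - 18*g*x - 23*x^2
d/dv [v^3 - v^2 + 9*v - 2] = 3*v^2 - 2*v + 9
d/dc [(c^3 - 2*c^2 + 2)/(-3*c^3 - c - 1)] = (c*(4 - 3*c)*(3*c^3 + c + 1) + (9*c^2 + 1)*(c^3 - 2*c^2 + 2))/(3*c^3 + c + 1)^2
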